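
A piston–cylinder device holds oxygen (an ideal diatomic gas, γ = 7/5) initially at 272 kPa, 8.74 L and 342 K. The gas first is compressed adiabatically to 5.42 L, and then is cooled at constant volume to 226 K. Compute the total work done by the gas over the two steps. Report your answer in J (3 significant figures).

Step 1 (adiabatic): W = (P₁V₁ − P₂V₂)/(γ−1) = (2377 − 2878)/0.4 = -1252 J.
Step 2 (isochoric): W = 0 (constant volume).
W_total = -1252 + 0 = -1252 J.

W_total ≈ -1250 J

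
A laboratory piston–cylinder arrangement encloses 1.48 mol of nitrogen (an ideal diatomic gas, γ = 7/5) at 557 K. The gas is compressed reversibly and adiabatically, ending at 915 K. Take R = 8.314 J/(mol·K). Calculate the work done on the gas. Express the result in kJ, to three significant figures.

W ≈ 11.0 kJ

Adiabatic ⇒ Q = 0, so W_by = −ΔU = nCᵥ(T₁ − T₂).
Cᵥ = 5R/2 = 20.79 J/(mol·K).
W = (1.48)(20.79)(557 − 915) = -11013 J.
Work on gas = −W_by = 11013 J.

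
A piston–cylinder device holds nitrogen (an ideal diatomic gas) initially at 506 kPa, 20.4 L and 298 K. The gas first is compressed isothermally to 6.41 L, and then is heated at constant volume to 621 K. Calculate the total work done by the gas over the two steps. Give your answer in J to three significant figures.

Step 1 (isothermal): W = P₁V₁ ln(V₂/V₁) = (10322) ln(6.41/20.4) = -11950 J.
Step 2 (isochoric): W = 0 (constant volume).
W_total = -11950 + 0 = -11950 J.

W_total ≈ -11900 J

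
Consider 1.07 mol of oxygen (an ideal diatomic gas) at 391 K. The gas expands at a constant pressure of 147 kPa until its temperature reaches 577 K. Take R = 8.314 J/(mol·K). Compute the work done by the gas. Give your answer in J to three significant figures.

Isobaric: W = P ΔV = nR ΔT.
W = (1.07)(8.314)(577 − 391) = 1655 J.

W ≈ 1650 J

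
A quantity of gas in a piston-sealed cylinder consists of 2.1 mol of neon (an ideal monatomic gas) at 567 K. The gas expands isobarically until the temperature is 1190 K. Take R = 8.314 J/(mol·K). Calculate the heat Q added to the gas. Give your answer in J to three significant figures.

Q ≈ 27200 J

Isobaric: W = nRΔT = (2.1)(8.314)(623) = 10877 J.
ΔU = nCᵥΔT with Cᵥ = 3R/2: ΔU = (2.1)(12.47)(623) = 16316 J.
Q = ΔU + W = 16316 + 10877 = 27193 J.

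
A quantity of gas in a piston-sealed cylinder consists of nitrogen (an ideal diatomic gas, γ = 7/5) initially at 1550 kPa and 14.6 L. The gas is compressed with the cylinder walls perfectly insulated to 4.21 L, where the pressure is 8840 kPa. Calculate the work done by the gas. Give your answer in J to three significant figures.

Adiabatic: W = (P₁V₁ − P₂V₂)/(γ − 1) with γ = 7/5.
P₁V₁ = 22630 J, P₂V₂ = 37216 J.
W = (22630 − 37216) / 0.4 = -36466 J.

W ≈ -36500 J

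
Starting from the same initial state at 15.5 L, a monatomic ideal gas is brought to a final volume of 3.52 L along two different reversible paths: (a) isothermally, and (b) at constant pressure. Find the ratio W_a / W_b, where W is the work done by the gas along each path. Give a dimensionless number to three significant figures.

W_a / W_b ≈ 1.92

Path (a) isothermal: W = P₁V₁ ln(V₂/V₁) → W_a/(P₁V₁) = -1.482.
Path (b) isobaric: W = P₁(V₂ − V₁) → W_b/(P₁V₁) = -0.7729.
W_a / W_b = -1.482 / -0.7729 = 1.918.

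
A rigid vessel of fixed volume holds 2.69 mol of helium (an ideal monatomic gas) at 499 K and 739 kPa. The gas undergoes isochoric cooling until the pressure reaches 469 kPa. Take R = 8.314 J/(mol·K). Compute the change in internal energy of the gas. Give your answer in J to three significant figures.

Constant volume ⇒ W = 0, so Q = ΔU = nCᵥΔT with Cᵥ = 3R/2 = 12.47 J/(mol·K).
At constant V, T₂/T₁ = P₂/P₁ ⇒ ΔT = T₁(P₂/P₁ − 1) = 499·(469/739 − 1) = -182.3 K.
ΔU = (2.69)(12.47)(-182.3) = -6116 J.

ΔU ≈ -6120 J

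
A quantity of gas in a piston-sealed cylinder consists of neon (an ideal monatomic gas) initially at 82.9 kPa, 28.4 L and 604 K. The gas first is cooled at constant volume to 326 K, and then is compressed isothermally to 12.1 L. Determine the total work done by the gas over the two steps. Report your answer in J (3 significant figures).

Step 1 (isochoric): W = 0 (constant volume).
After step 1: P = 44.74 kPa (V unchanged).
Step 2 (isothermal): W = P₁V₁ ln(V₂/V₁) = (1271) ln(12.1/28.4) = -1084 J.
W_total = 0 − 1084 = -1084 J.

W_total ≈ -1080 J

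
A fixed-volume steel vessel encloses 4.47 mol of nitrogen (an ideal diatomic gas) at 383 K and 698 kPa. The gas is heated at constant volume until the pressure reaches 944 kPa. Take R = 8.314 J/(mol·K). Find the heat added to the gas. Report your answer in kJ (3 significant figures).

Q ≈ 12.5 kJ

Constant volume ⇒ W = 0, so Q = ΔU = nCᵥΔT with Cᵥ = 5R/2 = 20.79 J/(mol·K).
At constant V, T₂/T₁ = P₂/P₁ ⇒ ΔT = T₁(P₂/P₁ − 1) = 383·(944/698 − 1) = 135 K.
ΔU = (4.47)(20.79)(135) = 12541 J.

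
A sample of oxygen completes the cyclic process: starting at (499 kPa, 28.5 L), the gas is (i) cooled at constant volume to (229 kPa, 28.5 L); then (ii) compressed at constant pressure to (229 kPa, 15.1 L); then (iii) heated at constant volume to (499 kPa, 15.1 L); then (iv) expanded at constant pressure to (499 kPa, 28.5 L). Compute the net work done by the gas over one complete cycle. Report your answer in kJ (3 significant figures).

Constant-volume legs do no work.
W(ii) = (229)(15.1 − 28.5) = -3069 J; W(iv) = (499)(28.5 − 15.1) = 6687 J.
W_net = -3069 + 6687 = 3618 J (the clockwise enclosed area).

W_net ≈ 3.62 kJ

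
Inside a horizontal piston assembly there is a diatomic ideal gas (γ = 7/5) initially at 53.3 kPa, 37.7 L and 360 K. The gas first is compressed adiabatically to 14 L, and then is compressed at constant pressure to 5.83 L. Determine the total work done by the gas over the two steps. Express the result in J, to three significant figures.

W_total ≈ -4190 J

Step 1 (adiabatic): W = (P₁V₁ − P₂V₂)/(γ−1) = (2009 − 2986)/0.4 = -2443 J.
After step 1: P = 213.3 kPa, V = 14 L, T = 535 K.
Step 2 (isobaric): W = PΔV = (213.3 kPa)(5.83 − 14 L) = -1743 J.
W_total = -2443 − 1743 = -4185 J.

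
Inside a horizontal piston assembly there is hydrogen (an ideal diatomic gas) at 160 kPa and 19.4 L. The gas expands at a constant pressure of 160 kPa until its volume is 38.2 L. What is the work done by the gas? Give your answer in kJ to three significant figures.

Isobaric: W = P ΔV.
W = (160 kPa)(38.2 − 19.4 L) = (160)(18.8) = 3008 J.

W ≈ 3.01 kJ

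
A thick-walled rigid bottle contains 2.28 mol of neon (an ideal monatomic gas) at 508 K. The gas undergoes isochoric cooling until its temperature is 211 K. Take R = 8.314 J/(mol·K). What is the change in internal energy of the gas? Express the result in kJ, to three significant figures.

ΔU ≈ -8.44 kJ

Constant volume ⇒ W = 0, so Q = ΔU = nCᵥΔT with Cᵥ = 3R/2 = 12.47 J/(mol·K).
ΔU = (2.28)(12.47)(211 − 508) = -8445 J.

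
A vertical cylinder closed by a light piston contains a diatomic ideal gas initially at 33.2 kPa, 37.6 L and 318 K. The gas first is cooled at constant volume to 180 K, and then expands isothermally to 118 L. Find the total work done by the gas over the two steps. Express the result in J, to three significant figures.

Step 1 (isochoric): W = 0 (constant volume).
After step 1: P = 18.79 kPa (V unchanged).
Step 2 (isothermal): W = P₁V₁ ln(V₂/V₁) = (706.6) ln(118/37.6) = 808.1 J.
W_total = 0 + 808.1 = 808.1 J.

W_total ≈ 808 J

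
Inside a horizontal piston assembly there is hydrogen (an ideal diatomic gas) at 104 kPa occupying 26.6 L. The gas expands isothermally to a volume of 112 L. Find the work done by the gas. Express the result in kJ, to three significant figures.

W ≈ 3.98 kJ

Isothermal: W = nRT ln(V₂/V₁) = P₁V₁ ln(V₂/V₁).
P₁V₁ = (104 kPa)(26.6 L) = 2766 J.
W = 2766 × ln(112/26.6) = 2766 × 1.438
W_by_gas = 3977 J.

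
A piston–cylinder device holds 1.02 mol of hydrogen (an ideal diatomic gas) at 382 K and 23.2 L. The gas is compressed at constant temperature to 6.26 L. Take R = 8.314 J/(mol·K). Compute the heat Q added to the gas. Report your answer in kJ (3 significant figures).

Q ≈ -4.24 kJ

Isothermal ⇒ ΔU = 0, so Q = W = nRT ln(V₂/V₁).
Q = (1.02)(8.314)(382) ln(6.26/23.2) = 3239 × -1.31 = -4244 J.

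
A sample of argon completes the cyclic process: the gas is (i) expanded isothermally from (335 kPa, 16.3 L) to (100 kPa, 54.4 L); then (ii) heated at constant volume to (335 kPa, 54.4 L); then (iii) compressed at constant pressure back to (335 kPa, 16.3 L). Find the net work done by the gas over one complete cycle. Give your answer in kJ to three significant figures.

Leg (i): W = PᵢVᵢ ln(V_f/Vᵢ) = (5460) ln(54.4/16.3) = 6581 J.
Leg (ii): W = 0.
Leg (iii): W = PΔV = (335)(16.3 − 54.4) = -12763 J.
W_net = 6581 − 12763 = -6183 J.

W_net ≈ -6.18 kJ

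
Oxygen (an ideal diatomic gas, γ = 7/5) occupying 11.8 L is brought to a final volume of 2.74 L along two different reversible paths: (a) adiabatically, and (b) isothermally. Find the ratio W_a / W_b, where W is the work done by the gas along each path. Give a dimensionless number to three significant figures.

W_a / W_b ≈ 1.36

Path (a) adiabatic: W = P₁V₁(1 − (V₁/V₂)^(γ−1))/(γ−1) → W_a/(P₁V₁) = -1.983.
Path (b) isothermal: W = P₁V₁ ln(V₂/V₁) → W_b/(P₁V₁) = -1.46.
W_a / W_b = -1.983 / -1.46 = 1.358.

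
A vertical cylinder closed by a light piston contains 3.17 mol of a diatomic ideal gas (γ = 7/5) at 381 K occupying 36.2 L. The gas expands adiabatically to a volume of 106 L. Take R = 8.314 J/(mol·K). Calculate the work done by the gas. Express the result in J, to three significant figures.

W ≈ 8770 J

Adiabatic: TV^(γ−1) = const with γ = 7/5.
T₂ = T₁ (V₁/V₂)^(γ−1) = 381 × (36.2/106)^0.4 = 381 × 0.6507 = 247.9 K.
W_by = nCᵥ(T₁ − T₂) = (3.17)(20.79)(381 − 247.9) = 8769 J.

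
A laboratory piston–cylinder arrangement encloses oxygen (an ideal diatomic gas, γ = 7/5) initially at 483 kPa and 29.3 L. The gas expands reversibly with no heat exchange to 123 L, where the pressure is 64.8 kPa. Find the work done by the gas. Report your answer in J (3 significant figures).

Adiabatic: W = (P₁V₁ − P₂V₂)/(γ − 1) with γ = 7/5.
P₁V₁ = 14152 J, P₂V₂ = 7970 J.
W = (14152 − 7970) / 0.4 = 15454 J.

W ≈ 15500 J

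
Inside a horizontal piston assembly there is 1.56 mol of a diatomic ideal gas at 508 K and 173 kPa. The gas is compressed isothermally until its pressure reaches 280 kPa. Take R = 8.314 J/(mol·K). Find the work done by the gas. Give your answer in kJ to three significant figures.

W ≈ -3.17 kJ

Isothermal process: W = nRT ln(V₂/V₁) = nRT ln(P₁/P₂).
W = (1.56)(8.314)(508) × ln(173/280)
  = 6589 × ln(0.6179) = 6589 × -0.4815
W_by_gas = -3172 J.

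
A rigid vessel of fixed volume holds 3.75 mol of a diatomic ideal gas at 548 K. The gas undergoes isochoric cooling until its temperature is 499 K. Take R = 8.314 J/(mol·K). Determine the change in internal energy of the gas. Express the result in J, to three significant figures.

Constant volume ⇒ W = 0, so Q = ΔU = nCᵥΔT with Cᵥ = 5R/2 = 20.79 J/(mol·K).
ΔU = (3.75)(20.79)(499 − 548) = -3819 J.

ΔU ≈ -3820 J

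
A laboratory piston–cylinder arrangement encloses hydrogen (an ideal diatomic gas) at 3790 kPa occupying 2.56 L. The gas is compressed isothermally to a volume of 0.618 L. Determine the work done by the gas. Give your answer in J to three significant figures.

Isothermal: W = nRT ln(V₂/V₁) = P₁V₁ ln(V₂/V₁).
P₁V₁ = (3790 kPa)(2.56 L) = 9702 J.
W = 9702 × ln(0.618/2.56) = 9702 × -1.421
W_by_gas = -13790 J.

W ≈ -13800 J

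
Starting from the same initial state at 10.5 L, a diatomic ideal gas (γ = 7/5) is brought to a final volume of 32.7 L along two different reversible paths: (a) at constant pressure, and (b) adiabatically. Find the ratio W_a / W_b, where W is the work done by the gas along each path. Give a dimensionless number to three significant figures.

W_a / W_b ≈ 2.32

Path (a) isobaric: W = P₁(V₂ − V₁) → W_a/(P₁V₁) = 2.114.
Path (b) adiabatic: W = P₁V₁(1 − (V₁/V₂)^(γ−1))/(γ−1) → W_b/(P₁V₁) = 0.9129.
W_a / W_b = 2.114 / 0.9129 = 2.316.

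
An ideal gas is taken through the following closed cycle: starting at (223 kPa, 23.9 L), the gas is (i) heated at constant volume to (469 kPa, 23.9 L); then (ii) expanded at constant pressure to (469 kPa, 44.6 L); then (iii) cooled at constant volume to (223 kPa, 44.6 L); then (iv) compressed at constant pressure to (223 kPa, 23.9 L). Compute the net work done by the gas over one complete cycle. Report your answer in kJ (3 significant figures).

W_net ≈ 5.09 kJ

Constant-volume legs do no work.
W(ii) = (469)(44.6 − 23.9) = 9708 J; W(iv) = (223)(23.9 − 44.6) = -4616 J.
W_net = 9708 − 4616 = 5092 J (the clockwise enclosed area).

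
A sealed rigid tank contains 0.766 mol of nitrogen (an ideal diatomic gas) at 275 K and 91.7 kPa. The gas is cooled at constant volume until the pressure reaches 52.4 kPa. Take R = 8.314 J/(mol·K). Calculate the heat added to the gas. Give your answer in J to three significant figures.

Q ≈ -1880 J

Constant volume ⇒ W = 0, so Q = ΔU = nCᵥΔT with Cᵥ = 5R/2 = 20.79 J/(mol·K).
At constant V, T₂/T₁ = P₂/P₁ ⇒ ΔT = T₁(P₂/P₁ − 1) = 275·(52.4/91.7 − 1) = -117.9 K.
ΔU = (0.766)(20.79)(-117.9) = -1876 J.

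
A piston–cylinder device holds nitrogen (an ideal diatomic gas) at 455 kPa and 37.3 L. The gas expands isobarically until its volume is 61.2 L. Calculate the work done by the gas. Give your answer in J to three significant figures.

Isobaric: W = P ΔV.
W = (455 kPa)(61.2 − 37.3 L) = (455)(23.9) = 10875 J.

W ≈ 10900 J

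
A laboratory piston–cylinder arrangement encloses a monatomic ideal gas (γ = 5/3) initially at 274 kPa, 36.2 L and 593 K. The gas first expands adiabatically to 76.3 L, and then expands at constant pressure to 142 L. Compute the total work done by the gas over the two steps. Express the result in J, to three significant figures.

Step 1 (adiabatic): W = (P₁V₁ − P₂V₂)/(γ−1) = (9919 − 6034)/0.667 = 5828 J.
After step 1: P = 79.08 kPa, V = 76.3 L, T = 360.7 K.
Step 2 (isobaric): W = PΔV = (79.08 kPa)(142 − 76.3 L) = 5195 J.
W_total = 5828 + 5195 = 11023 J.

W_total ≈ 11000 J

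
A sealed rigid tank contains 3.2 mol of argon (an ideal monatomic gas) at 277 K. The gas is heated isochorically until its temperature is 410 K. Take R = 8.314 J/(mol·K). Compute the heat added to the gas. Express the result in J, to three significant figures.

Q ≈ 5310 J

Constant volume ⇒ W = 0, so Q = ΔU = nCᵥΔT with Cᵥ = 3R/2 = 12.47 J/(mol·K).
ΔU = (3.2)(12.47)(410 − 277) = 5308 J.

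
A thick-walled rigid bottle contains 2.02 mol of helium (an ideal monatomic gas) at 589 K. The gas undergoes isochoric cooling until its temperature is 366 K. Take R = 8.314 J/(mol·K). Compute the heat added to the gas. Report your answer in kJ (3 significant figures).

Q ≈ -5.62 kJ

Constant volume ⇒ W = 0, so Q = ΔU = nCᵥΔT with Cᵥ = 3R/2 = 12.47 J/(mol·K).
ΔU = (2.02)(12.47)(366 − 589) = -5618 J.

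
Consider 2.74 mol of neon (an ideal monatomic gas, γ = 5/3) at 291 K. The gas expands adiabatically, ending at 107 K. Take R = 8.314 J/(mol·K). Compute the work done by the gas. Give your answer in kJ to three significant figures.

Adiabatic ⇒ Q = 0, so W_by = −ΔU = nCᵥ(T₁ − T₂).
Cᵥ = 3R/2 = 12.47 J/(mol·K).
W = (2.74)(12.47)(291 − 107) = 6287 J.

W ≈ 6.29 kJ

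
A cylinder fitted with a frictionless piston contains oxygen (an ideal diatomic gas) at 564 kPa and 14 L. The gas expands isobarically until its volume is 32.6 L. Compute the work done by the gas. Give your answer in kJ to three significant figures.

Isobaric: W = P ΔV.
W = (564 kPa)(32.6 − 14 L) = (564)(18.6) = 10490 J.

W ≈ 10.5 kJ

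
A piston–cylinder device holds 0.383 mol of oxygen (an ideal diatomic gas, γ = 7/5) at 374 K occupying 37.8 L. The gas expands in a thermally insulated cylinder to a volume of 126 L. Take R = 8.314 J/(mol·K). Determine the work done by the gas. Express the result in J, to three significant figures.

W ≈ 1140 J

Adiabatic: TV^(γ−1) = const with γ = 7/5.
T₂ = T₁ (V₁/V₂)^(γ−1) = 374 × (37.8/126)^0.4 = 374 × 0.6178 = 231.1 K.
W_by = nCᵥ(T₁ − T₂) = (0.383)(20.79)(374 − 231.1) = 1138 J.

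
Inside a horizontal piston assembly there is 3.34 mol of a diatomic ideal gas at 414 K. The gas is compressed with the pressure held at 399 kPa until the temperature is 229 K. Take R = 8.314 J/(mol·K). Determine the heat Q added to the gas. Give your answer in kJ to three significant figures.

Isobaric: W = nRΔT = (3.34)(8.314)(-185) = -5137 J.
ΔU = nCᵥΔT with Cᵥ = 5R/2: ΔU = (3.34)(20.79)(-185) = -12843 J.
Q = ΔU + W = -12843 − 5137 = -17980 J.

Q ≈ -18.0 kJ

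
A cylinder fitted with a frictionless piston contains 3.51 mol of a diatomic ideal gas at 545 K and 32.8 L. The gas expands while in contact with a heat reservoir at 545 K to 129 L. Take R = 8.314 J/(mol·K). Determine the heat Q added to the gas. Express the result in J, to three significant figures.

Q ≈ 21800 J

Isothermal ⇒ ΔU = 0, so Q = W = nRT ln(V₂/V₁).
Q = (3.51)(8.314)(545) ln(129/32.8) = 15904 × 1.369 = 21779 J.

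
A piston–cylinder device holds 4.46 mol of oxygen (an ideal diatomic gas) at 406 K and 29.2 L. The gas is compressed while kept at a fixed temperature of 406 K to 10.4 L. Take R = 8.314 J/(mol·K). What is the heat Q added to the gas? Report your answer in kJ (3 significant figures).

Q ≈ -15.5 kJ

Isothermal ⇒ ΔU = 0, so Q = W = nRT ln(V₂/V₁).
Q = (4.46)(8.314)(406) ln(10.4/29.2) = 15055 × -1.032 = -15542 J.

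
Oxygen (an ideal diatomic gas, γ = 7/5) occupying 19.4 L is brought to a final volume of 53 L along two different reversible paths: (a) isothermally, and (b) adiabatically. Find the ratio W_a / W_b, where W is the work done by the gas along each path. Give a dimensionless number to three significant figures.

W_a / W_b ≈ 1.21

Path (a) isothermal: W = P₁V₁ ln(V₂/V₁) → W_a/(P₁V₁) = 1.005.
Path (b) adiabatic: W = P₁V₁(1 − (V₁/V₂)^(γ−1))/(γ−1) → W_b/(P₁V₁) = 0.8276.
W_a / W_b = 1.005 / 0.8276 = 1.214.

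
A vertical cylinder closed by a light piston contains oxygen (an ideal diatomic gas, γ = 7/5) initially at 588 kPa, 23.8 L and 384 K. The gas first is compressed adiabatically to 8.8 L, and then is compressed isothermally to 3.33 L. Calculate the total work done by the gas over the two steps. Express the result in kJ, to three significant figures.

Step 1 (adiabatic): W = (P₁V₁ − P₂V₂)/(γ−1) = (13994 − 20835)/0.4 = -17101 J.
After step 1: P = 2368 kPa, V = 8.8 L, T = 571.7 K.
Step 2 (isothermal): W = P₁V₁ ln(V₂/V₁) = (20835) ln(3.33/8.8) = -20247 J.
W_total = -17101 − 20247 = -37348 J.

W_total ≈ -37.3 kJ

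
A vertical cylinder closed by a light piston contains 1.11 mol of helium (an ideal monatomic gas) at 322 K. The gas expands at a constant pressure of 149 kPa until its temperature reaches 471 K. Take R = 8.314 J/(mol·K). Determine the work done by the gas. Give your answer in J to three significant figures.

W ≈ 1380 J

Isobaric: W = P ΔV = nR ΔT.
W = (1.11)(8.314)(471 − 322) = 1375 J.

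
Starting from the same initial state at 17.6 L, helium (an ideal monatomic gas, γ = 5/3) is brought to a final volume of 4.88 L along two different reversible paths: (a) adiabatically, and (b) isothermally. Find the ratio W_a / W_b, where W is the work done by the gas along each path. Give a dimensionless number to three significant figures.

W_a / W_b ≈ 1.58

Path (a) adiabatic: W = P₁V₁(1 − (V₁/V₂)^(γ−1))/(γ−1) → W_a/(P₁V₁) = -2.028.
Path (b) isothermal: W = P₁V₁ ln(V₂/V₁) → W_b/(P₁V₁) = -1.283.
W_a / W_b = -2.028 / -1.283 = 1.581.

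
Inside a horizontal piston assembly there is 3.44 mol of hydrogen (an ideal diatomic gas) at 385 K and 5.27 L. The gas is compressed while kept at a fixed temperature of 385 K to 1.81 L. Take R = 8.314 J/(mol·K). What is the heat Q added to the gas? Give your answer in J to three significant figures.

Isothermal ⇒ ΔU = 0, so Q = W = nRT ln(V₂/V₁).
Q = (3.44)(8.314)(385) ln(1.81/5.27) = 11011 × -1.069 = -11768 J.

Q ≈ -11800 J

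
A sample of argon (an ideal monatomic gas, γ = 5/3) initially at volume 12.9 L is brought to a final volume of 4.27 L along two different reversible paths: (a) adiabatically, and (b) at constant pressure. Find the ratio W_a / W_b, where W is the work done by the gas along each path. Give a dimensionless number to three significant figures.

W_a / W_b ≈ 2.44

Path (a) adiabatic: W = P₁V₁(1 − (V₁/V₂)^(γ−1))/(γ−1) → W_a/(P₁V₁) = -1.635.
Path (b) isobaric: W = P₁(V₂ − V₁) → W_b/(P₁V₁) = -0.669.
W_a / W_b = -1.635 / -0.669 = 2.444.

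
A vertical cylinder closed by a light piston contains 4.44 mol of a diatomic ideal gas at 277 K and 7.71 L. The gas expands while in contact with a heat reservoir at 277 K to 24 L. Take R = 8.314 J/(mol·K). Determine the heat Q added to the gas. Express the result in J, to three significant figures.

Q ≈ 11600 J

Isothermal ⇒ ΔU = 0, so Q = W = nRT ln(V₂/V₁).
Q = (4.44)(8.314)(277) ln(24/7.71) = 10225 × 1.136 = 11611 J.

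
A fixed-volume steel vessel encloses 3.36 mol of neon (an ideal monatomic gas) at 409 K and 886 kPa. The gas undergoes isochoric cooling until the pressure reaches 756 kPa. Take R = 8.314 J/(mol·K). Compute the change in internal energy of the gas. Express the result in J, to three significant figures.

ΔU ≈ -2510 J

Constant volume ⇒ W = 0, so Q = ΔU = nCᵥΔT with Cᵥ = 3R/2 = 12.47 J/(mol·K).
At constant V, T₂/T₁ = P₂/P₁ ⇒ ΔT = T₁(P₂/P₁ − 1) = 409·(756/886 − 1) = -60.01 K.
ΔU = (3.36)(12.47)(-60.01) = -2515 J.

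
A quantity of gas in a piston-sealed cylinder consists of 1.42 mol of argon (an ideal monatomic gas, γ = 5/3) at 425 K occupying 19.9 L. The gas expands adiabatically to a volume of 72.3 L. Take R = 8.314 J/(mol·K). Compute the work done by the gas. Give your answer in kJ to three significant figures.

Adiabatic: TV^(γ−1) = const with γ = 5/3.
T₂ = T₁ (V₁/V₂)^(γ−1) = 425 × (19.9/72.3)^0.667 = 425 × 0.4231 = 179.8 K.
W_by = nCᵥ(T₁ − T₂) = (1.42)(12.47)(425 − 179.8) = 4342 J.

W ≈ 4.34 kJ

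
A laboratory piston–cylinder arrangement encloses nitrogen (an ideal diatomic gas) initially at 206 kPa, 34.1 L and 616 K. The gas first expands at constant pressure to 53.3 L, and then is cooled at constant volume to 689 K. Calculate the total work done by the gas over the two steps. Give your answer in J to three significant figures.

Step 1 (isobaric): W = PΔV = (206 kPa)(53.3 − 34.1 L) = 3955 J.
Step 2 (isochoric): W = 0 (constant volume).
W_total = 3955 + 0 = 3955 J.

W_total ≈ 3960 J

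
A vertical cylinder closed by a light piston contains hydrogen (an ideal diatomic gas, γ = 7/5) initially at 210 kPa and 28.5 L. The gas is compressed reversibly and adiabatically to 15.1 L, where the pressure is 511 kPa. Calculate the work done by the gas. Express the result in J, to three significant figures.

W ≈ -4330 J

Adiabatic: W = (P₁V₁ − P₂V₂)/(γ − 1) with γ = 7/5.
P₁V₁ = 5985 J, P₂V₂ = 7716 J.
W = (5985 − 7716) / 0.4 = -4328 J.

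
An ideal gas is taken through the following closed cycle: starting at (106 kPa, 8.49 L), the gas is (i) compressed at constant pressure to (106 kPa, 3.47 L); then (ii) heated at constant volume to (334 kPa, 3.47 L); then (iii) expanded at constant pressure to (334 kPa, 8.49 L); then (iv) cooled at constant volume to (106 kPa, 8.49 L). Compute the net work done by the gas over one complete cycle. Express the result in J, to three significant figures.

W_net ≈ 1140 J

Constant-volume legs do no work.
W(i) = (106)(3.47 − 8.49) = -532.1 J; W(iii) = (334)(8.49 − 3.47) = 1677 J.
W_net = -532.1 + 1677 = 1145 J (the clockwise enclosed area).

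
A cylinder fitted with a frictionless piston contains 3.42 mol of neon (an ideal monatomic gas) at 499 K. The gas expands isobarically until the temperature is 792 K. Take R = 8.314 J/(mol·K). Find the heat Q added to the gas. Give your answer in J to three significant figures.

Isobaric: W = nRΔT = (3.42)(8.314)(293) = 8331 J.
ΔU = nCᵥΔT with Cᵥ = 3R/2: ΔU = (3.42)(12.47)(293) = 12497 J.
Q = ΔU + W = 12497 + 8331 = 20828 J.

Q ≈ 20800 J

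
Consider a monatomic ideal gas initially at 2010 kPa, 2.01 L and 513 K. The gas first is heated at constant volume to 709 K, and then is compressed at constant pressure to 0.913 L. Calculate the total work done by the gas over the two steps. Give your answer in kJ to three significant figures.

W_total ≈ -3.05 kJ

Step 1 (isochoric): W = 0 (constant volume).
After step 1: P = 2778 kPa (V unchanged).
Step 2 (isobaric): W = PΔV = (2778 kPa)(0.913 − 2.01 L) = -3047 J.
W_total = 0 − 3047 = -3047 J.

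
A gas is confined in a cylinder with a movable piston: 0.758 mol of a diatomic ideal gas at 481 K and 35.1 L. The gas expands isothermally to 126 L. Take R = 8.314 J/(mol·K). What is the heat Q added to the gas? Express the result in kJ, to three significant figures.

Q ≈ 3.87 kJ

Isothermal ⇒ ΔU = 0, so Q = W = nRT ln(V₂/V₁).
Q = (0.758)(8.314)(481) ln(126/35.1) = 3031 × 1.278 = 3874 J.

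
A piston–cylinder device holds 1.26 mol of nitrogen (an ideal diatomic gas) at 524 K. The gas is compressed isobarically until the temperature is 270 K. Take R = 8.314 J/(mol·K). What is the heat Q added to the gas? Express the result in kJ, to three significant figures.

Q ≈ -9.31 kJ

Isobaric: W = nRΔT = (1.26)(8.314)(-254) = -2661 J.
ΔU = nCᵥΔT with Cᵥ = 5R/2: ΔU = (1.26)(20.79)(-254) = -6652 J.
Q = ΔU + W = -6652 − 2661 = -9313 J.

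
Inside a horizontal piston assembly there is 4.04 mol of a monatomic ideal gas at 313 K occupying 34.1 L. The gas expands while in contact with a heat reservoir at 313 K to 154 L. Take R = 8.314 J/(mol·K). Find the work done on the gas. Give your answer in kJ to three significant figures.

W ≈ -15.9 kJ

Isothermal: W = nRT ln(V₂/V₁).
W = (4.04)(8.314)(313) × ln(154/34.1)
  = 10513 × 1.508
W_by_gas = 15850 J; work on gas = −W_by = -15850 J.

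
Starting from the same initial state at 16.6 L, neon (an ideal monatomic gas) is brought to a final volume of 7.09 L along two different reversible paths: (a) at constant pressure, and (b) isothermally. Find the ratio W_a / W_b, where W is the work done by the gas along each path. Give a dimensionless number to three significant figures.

Path (a) isobaric: W = P₁(V₂ − V₁) → W_a/(P₁V₁) = -0.5729.
Path (b) isothermal: W = P₁V₁ ln(V₂/V₁) → W_b/(P₁V₁) = -0.8507.
W_a / W_b = -0.5729 / -0.8507 = 0.6734.

W_a / W_b ≈ 0.673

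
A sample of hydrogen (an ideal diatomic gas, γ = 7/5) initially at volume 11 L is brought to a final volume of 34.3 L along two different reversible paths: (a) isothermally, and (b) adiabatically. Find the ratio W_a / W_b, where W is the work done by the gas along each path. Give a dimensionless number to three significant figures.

W_a / W_b ≈ 1.24

Path (a) isothermal: W = P₁V₁ ln(V₂/V₁) → W_a/(P₁V₁) = 1.137.
Path (b) adiabatic: W = P₁V₁(1 − (V₁/V₂)^(γ−1))/(γ−1) → W_b/(P₁V₁) = 0.9137.
W_a / W_b = 1.137 / 0.9137 = 1.245.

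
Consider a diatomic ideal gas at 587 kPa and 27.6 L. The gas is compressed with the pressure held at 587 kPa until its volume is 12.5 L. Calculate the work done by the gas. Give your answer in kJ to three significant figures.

Isobaric: W = P ΔV.
W = (587 kPa)(12.5 − 27.6 L) = (587)(-15.1) = -8864 J.

W ≈ -8.86 kJ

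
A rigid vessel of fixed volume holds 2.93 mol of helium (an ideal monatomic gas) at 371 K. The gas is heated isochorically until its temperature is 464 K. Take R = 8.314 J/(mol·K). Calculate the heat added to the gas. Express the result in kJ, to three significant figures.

Constant volume ⇒ W = 0, so Q = ΔU = nCᵥΔT with Cᵥ = 3R/2 = 12.47 J/(mol·K).
ΔU = (2.93)(12.47)(464 − 371) = 3398 J.

Q ≈ 3.40 kJ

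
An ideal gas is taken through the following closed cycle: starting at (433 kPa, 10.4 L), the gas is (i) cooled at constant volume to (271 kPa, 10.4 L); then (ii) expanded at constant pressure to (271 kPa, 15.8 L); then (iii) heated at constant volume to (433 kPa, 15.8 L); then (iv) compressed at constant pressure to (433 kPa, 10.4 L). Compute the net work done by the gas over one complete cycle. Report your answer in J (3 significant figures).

W_net ≈ -875 J

Constant-volume legs do no work.
W(ii) = (271)(15.8 − 10.4) = 1463 J; W(iv) = (433)(10.4 − 15.8) = -2338 J.
W_net = 1463 − 2338 = -874.8 J (the counter-clockwise enclosed area).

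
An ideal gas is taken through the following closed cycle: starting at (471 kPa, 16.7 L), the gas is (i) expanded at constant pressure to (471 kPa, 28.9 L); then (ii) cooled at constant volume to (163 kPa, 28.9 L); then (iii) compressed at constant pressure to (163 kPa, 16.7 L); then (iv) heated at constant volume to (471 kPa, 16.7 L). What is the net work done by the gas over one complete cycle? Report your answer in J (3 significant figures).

Constant-volume legs do no work.
W(i) = (471)(28.9 − 16.7) = 5746 J; W(iii) = (163)(16.7 − 28.9) = -1989 J.
W_net = 5746 − 1989 = 3758 J (the clockwise enclosed area).

W_net ≈ 3760 J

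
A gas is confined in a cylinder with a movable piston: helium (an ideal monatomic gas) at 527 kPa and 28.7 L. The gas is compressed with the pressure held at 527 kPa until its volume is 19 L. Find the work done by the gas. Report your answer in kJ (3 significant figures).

Isobaric: W = P ΔV.
W = (527 kPa)(19 − 28.7 L) = (527)(-9.7) = -5112 J.

W ≈ -5.11 kJ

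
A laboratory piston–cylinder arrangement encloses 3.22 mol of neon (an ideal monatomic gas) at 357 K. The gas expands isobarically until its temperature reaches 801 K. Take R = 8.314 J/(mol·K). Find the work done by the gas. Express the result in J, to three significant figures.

Isobaric: W = P ΔV = nR ΔT.
W = (3.22)(8.314)(801 − 357) = 11886 J.

W ≈ 11900 J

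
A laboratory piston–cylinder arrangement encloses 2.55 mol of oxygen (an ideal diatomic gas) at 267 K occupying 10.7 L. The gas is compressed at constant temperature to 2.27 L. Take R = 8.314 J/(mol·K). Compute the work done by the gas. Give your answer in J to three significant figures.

W ≈ -8780 J

Isothermal: W = nRT ln(V₂/V₁).
W = (2.55)(8.314)(267) × ln(2.27/10.7)
  = 5661 × -1.55
W_by_gas = -8777 J.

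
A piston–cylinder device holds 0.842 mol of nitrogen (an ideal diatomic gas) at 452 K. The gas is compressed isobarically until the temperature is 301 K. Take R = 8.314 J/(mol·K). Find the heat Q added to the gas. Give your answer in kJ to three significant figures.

Isobaric: W = nRΔT = (0.842)(8.314)(-151) = -1057 J.
ΔU = nCᵥΔT with Cᵥ = 5R/2: ΔU = (0.842)(20.79)(-151) = -2643 J.
Q = ΔU + W = -2643 − 1057 = -3700 J.

Q ≈ -3.70 kJ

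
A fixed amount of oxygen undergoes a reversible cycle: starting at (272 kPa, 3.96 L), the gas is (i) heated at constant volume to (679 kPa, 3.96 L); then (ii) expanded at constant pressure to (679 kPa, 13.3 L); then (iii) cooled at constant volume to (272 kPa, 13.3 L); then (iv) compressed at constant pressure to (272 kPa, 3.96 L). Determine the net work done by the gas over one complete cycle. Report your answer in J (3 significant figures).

W_net ≈ 3800 J

Constant-volume legs do no work.
W(ii) = (679)(13.3 − 3.96) = 6342 J; W(iv) = (272)(3.96 − 13.3) = -2540 J.
W_net = 6342 − 2540 = 3801 J (the clockwise enclosed area).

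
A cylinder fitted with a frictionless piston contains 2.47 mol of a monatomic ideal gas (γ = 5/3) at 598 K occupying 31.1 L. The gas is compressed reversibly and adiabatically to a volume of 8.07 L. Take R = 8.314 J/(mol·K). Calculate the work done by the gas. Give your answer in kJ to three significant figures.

W ≈ -26.9 kJ

Adiabatic: TV^(γ−1) = const with γ = 5/3.
T₂ = T₁ (V₁/V₂)^(γ−1) = 598 × (31.1/8.07)^0.667 = 598 × 2.458 = 1470 K.
W_by = nCᵥ(T₁ − T₂) = (2.47)(12.47)(598 − 1470) = -26858 J.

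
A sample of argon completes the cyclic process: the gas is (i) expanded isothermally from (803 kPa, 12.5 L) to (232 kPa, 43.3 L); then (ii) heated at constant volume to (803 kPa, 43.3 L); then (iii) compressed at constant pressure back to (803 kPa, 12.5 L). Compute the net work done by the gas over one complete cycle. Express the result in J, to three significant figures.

W_net ≈ -12300 J

Leg (i): W = PᵢVᵢ ln(V_f/Vᵢ) = (10038) ln(43.3/12.5) = 12471 J.
Leg (ii): W = 0.
Leg (iii): W = PΔV = (803)(12.5 − 43.3) = -24732 J.
W_net = 12471 − 24732 = -12262 J.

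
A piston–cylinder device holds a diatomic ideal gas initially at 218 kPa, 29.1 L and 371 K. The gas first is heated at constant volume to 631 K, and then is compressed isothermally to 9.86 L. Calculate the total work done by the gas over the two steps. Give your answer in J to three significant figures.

Step 1 (isochoric): W = 0 (constant volume).
After step 1: P = 370.8 kPa (V unchanged).
Step 2 (isothermal): W = P₁V₁ ln(V₂/V₁) = (10790) ln(9.86/29.1) = -11677 J.
W_total = 0 − 11677 = -11677 J.

W_total ≈ -11700 J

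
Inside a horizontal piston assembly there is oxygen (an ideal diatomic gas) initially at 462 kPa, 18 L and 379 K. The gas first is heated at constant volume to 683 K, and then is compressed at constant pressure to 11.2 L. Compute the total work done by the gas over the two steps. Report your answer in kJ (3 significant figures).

Step 1 (isochoric): W = 0 (constant volume).
After step 1: P = 832.6 kPa (V unchanged).
Step 2 (isobaric): W = PΔV = (832.6 kPa)(11.2 − 18 L) = -5662 J.
W_total = 0 − 5662 = -5662 J.

W_total ≈ -5.66 kJ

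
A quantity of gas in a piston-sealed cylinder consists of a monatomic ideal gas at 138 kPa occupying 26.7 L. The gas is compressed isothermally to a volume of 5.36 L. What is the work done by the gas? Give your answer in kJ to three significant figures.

Isothermal: W = nRT ln(V₂/V₁) = P₁V₁ ln(V₂/V₁).
P₁V₁ = (138 kPa)(26.7 L) = 3685 J.
W = 3685 × ln(5.36/26.7) = 3685 × -1.606
W_by_gas = -5916 J.

W ≈ -5.92 kJ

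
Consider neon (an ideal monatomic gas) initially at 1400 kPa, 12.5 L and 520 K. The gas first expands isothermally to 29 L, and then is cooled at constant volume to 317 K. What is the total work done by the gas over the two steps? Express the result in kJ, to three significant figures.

W_total ≈ 14.7 kJ

Step 1 (isothermal): W = P₁V₁ ln(V₂/V₁) = (17500) ln(29/12.5) = 14727 J.
Step 2 (isochoric): W = 0 (constant volume).
W_total = 14727 + 0 = 14727 J.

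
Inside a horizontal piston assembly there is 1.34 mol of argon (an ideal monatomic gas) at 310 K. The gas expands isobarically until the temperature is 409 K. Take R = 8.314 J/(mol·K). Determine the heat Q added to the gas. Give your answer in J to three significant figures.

Isobaric: W = nRΔT = (1.34)(8.314)(99) = 1103 J.
ΔU = nCᵥΔT with Cᵥ = 3R/2: ΔU = (1.34)(12.47)(99) = 1654 J.
Q = ΔU + W = 1654 + 1103 = 2757 J.

Q ≈ 2760 J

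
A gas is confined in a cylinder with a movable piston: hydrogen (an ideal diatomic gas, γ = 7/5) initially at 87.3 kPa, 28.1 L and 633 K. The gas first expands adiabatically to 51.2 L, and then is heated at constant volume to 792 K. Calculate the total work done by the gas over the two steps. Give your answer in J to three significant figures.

Step 1 (adiabatic): W = (P₁V₁ − P₂V₂)/(γ−1) = (2453 − 1930)/0.4 = 1309 J.
Step 2 (isochoric): W = 0 (constant volume).
W_total = 1309 + 0 = 1309 J.

W_total ≈ 1310 J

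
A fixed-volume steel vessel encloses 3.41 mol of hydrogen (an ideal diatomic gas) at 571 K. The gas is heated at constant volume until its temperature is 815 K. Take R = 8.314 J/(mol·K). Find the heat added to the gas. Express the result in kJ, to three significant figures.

Q ≈ 17.3 kJ

Constant volume ⇒ W = 0, so Q = ΔU = nCᵥΔT with Cᵥ = 5R/2 = 20.79 J/(mol·K).
ΔU = (3.41)(20.79)(815 − 571) = 17294 J.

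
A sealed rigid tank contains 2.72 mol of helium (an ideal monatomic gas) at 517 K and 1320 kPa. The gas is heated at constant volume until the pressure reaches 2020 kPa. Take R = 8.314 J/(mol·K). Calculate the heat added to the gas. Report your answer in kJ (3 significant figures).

Q ≈ 9.30 kJ

Constant volume ⇒ W = 0, so Q = ΔU = nCᵥΔT with Cᵥ = 3R/2 = 12.47 J/(mol·K).
At constant V, T₂/T₁ = P₂/P₁ ⇒ ΔT = T₁(P₂/P₁ − 1) = 517·(2020/1320 − 1) = 274.2 K.
ΔU = (2.72)(12.47)(274.2) = 9300 J.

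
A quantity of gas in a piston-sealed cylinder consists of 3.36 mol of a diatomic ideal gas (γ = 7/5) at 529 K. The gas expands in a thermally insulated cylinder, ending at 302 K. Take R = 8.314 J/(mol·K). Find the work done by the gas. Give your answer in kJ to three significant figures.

Adiabatic ⇒ Q = 0, so W_by = −ΔU = nCᵥ(T₁ − T₂).
Cᵥ = 5R/2 = 20.79 J/(mol·K).
W = (3.36)(20.79)(529 − 302) = 15853 J.

W ≈ 15.9 kJ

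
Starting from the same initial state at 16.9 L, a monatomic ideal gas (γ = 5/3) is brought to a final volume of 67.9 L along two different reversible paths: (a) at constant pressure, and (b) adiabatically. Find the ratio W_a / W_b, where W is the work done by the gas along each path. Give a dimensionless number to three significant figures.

Path (a) isobaric: W = P₁(V₂ − V₁) → W_a/(P₁V₁) = 3.018.
Path (b) adiabatic: W = P₁V₁(1 − (V₁/V₂)^(γ−1))/(γ−1) → W_b/(P₁V₁) = 0.9065.
W_a / W_b = 3.018 / 0.9065 = 3.329.

W_a / W_b ≈ 3.33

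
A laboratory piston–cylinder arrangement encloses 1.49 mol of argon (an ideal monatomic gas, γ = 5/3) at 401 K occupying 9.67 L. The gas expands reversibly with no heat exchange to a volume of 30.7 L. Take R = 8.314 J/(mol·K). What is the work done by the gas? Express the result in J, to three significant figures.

W ≈ 4000 J

Adiabatic: TV^(γ−1) = const with γ = 5/3.
T₂ = T₁ (V₁/V₂)^(γ−1) = 401 × (9.67/30.7)^0.667 = 401 × 0.4629 = 185.6 K.
W_by = nCᵥ(T₁ − T₂) = (1.49)(12.47)(401 − 185.6) = 4002 J.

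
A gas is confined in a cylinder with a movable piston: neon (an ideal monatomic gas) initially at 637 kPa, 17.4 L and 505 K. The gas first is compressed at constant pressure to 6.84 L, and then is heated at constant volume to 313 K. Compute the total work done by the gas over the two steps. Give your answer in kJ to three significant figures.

W_total ≈ -6.73 kJ

Step 1 (isobaric): W = PΔV = (637 kPa)(6.84 − 17.4 L) = -6727 J.
Step 2 (isochoric): W = 0 (constant volume).
W_total = -6727 + 0 = -6727 J.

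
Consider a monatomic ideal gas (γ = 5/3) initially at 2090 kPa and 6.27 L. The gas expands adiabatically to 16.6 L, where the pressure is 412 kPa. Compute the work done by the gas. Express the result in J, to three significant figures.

W ≈ 9400 J

Adiabatic: W = (P₁V₁ − P₂V₂)/(γ − 1) with γ = 5/3.
P₁V₁ = 13104 J, P₂V₂ = 6839 J.
W = (13104 − 6839) / 0.6667 = 9398 J.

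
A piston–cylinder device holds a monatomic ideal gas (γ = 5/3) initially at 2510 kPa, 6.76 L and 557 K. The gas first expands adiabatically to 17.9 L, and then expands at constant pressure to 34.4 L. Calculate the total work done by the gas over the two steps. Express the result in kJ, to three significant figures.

W_total ≈ 20.3 kJ

Step 1 (adiabatic): W = (P₁V₁ − P₂V₂)/(γ−1) = (16968 − 8865)/0.667 = 12154 J.
After step 1: P = 495.3 kPa, V = 17.9 L, T = 291 K.
Step 2 (isobaric): W = PΔV = (495.3 kPa)(34.4 − 17.9 L) = 8172 J.
W_total = 12154 + 8172 = 20325 J.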